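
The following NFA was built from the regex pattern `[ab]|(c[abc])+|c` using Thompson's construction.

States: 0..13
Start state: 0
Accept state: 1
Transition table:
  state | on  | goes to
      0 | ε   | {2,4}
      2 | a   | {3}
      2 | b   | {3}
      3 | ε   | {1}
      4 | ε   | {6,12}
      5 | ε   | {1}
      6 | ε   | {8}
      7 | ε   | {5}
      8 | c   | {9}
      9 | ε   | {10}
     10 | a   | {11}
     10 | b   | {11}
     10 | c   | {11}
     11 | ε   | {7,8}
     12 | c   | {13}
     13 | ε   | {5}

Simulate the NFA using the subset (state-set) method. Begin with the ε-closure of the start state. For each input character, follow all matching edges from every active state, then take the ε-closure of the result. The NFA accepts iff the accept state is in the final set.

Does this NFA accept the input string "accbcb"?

Answer: REJECT

Trace:
S₀ = ε-closure({0}) = {0,2,4,6,8,12}
'a' @ 1: {1,3}  (accept∈set)
'c' @ 2: {}  — dead — no transitions
rest 'cbcb' ignored (set empty)
end set {} — state 1 not in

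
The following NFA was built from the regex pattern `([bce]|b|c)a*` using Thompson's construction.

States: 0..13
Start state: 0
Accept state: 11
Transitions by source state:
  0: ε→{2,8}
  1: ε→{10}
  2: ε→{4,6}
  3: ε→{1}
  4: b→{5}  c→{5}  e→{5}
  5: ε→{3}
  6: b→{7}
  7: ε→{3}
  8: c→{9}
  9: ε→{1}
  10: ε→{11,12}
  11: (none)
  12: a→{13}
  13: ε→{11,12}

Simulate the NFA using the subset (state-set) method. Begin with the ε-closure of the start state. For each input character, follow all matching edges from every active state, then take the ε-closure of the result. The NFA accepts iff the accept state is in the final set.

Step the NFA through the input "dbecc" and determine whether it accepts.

Answer: REJECT

Derivation:
start: ε-closure({0}) = {0,2,4,6,8}
'd' @ 1: {}  — no active states
rest 'becc' ignored (set empty)
end set {} — state 11 not in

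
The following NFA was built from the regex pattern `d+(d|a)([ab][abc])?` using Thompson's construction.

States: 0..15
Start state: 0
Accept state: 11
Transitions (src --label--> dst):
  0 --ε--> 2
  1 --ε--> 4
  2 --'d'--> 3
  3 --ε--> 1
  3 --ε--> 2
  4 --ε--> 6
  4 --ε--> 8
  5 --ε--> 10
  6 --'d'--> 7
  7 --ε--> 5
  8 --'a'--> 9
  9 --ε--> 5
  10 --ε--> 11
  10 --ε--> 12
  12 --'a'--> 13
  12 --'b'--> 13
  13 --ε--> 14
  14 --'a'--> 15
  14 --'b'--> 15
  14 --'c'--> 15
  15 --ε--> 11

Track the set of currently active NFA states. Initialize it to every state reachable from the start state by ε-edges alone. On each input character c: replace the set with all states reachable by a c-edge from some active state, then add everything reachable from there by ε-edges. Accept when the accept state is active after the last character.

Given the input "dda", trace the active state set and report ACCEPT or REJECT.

initial (ε-close {0}): {0,2}
'd' @ 1: {1,2,3,4,6,8}
'd' @ 2: {1,2,3,4,5,6,7,8,10,11,12}  [accepting]
'a' @ 3: {5,9,10,11,12,13,14}  [accepting]
after full input: {5,9,10,11,12,13,14}  (accept=11 in)

Answer: ACCEPT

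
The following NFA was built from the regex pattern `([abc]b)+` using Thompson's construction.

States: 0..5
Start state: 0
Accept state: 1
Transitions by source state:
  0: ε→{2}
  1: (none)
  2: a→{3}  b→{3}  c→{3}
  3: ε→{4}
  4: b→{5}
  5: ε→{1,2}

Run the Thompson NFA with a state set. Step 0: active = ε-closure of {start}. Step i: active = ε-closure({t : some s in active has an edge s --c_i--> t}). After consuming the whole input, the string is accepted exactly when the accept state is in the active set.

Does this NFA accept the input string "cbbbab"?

Answer: ACCEPT

Trace:
start: ε-closure({0}) = {0,2}
'c' @ 1: {3,4}
'b' @ 2: {1,2,5}  (accept∈set)
'b' @ 3: {3,4}
'b' @ 4: {1,2,5}  (accept∈set)
'a' @ 5: {3,4}
'b' @ 6: {1,2,5}  (accept∈set)
end set {1,2,5} — state 1 in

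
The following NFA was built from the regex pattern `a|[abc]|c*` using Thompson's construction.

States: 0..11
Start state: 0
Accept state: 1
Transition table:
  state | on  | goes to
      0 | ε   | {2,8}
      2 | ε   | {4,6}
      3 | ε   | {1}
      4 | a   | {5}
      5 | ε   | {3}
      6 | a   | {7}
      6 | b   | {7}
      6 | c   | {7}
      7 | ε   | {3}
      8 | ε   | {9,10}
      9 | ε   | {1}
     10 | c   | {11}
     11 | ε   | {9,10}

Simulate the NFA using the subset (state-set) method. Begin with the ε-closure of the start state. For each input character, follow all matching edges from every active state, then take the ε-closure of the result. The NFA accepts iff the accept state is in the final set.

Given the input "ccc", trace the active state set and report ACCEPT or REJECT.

S₀ = ε-closure({0}) = {0,1,2,4,6,8,9,10}
'c' @ 1: {1,3,7,9,10,11}  (accept∈set)
'c' @ 2: {1,9,10,11}  (accept∈set)
'c' @ 3: {1,9,10,11}  (accept∈set)
after full input: {1,9,10,11}  (accept=1 in)

Answer: ACCEPT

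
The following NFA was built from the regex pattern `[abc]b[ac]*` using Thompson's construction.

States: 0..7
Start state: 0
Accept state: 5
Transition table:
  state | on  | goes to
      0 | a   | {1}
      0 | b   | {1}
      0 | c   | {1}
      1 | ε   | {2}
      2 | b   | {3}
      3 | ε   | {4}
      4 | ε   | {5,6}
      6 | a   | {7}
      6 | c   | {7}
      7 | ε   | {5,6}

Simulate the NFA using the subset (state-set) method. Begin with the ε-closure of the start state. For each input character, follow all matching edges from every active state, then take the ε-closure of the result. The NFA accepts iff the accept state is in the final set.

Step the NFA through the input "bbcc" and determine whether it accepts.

S₀ = ε-closure({0}) = {0}
'b' @ 1: {1,2}
'b' @ 2: {3,4,5,6}  [accepting]
'c' @ 3: {5,6,7}  [accepting]
'c' @ 4: {5,6,7}  [accepting]
end set {5,6,7} — state 5 in

Answer: ACCEPT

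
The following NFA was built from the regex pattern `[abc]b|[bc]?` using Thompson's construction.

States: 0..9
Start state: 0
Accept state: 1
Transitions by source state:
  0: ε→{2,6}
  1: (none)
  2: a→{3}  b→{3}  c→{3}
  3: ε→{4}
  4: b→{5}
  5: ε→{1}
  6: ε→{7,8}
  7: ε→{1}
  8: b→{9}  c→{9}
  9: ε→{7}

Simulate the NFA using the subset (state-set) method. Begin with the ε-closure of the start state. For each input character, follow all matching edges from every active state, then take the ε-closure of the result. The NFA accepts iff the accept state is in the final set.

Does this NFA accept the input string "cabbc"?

start: ε-closure({0}) = {0,1,2,6,7,8}
'c' @ 1: {1,3,4,7,9}  (accept∈set)
'a' @ 2: {}  — no active states
rest 'bbc' ignored (set empty)
final: {}; accept 1 not in set

Answer: REJECT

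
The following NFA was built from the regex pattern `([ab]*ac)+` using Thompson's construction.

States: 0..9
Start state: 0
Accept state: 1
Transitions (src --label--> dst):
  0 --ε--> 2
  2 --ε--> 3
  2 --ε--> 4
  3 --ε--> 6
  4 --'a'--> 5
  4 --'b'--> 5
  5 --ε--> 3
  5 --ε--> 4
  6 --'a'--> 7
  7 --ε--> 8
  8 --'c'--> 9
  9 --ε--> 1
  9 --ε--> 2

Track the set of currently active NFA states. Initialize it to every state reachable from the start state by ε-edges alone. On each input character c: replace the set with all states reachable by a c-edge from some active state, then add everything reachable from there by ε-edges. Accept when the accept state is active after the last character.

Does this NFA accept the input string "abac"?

initial (ε-close {0}): {0,2,3,4,6}
'a' @ 1: {3,4,5,6,7,8}
'b' @ 2: {3,4,5,6}
'a' @ 3: {3,4,5,6,7,8}
'c' @ 4: {1,2,3,4,6,9}  [accepting]
after full input: {1,2,3,4,6,9}  (accept=1 in)

Answer: ACCEPT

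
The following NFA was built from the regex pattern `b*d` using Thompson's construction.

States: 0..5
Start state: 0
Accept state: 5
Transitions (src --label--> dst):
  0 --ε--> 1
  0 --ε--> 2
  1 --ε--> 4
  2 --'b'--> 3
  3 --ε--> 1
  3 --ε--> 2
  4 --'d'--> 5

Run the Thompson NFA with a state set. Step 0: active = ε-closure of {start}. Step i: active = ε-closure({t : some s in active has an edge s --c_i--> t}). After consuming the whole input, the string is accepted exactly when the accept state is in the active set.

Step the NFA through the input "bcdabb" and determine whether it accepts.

Answer: REJECT

Steps:
initial (ε-close {0}): {0,1,2,4}
'b' @ 1: {1,2,3,4}
'c' @ 2: {}  — state set empty
rest 'dabb' ignored (set empty)
final: {}; accept 5 not in set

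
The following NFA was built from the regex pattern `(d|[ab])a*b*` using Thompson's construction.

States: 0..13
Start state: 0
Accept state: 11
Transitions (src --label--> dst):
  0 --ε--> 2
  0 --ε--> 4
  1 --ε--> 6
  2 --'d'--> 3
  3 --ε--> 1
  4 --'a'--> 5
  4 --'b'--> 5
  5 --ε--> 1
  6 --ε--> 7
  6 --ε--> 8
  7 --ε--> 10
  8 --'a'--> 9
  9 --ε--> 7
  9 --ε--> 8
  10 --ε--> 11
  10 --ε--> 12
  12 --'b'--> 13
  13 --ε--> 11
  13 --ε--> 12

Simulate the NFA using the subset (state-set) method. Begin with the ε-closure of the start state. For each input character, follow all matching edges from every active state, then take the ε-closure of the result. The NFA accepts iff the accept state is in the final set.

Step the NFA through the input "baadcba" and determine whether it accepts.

initial (ε-close {0}): {0,2,4}
'b' @ 1: {1,5,6,7,8,10,11,12}  [accepting]
'a' @ 2: {7,8,9,10,11,12}  [accepting]
'a' @ 3: {7,8,9,10,11,12}  [accepting]
'd' @ 4: {}  — no active states
rest 'cba' ignored (set empty)
end set {} — state 11 not in

Answer: REJECT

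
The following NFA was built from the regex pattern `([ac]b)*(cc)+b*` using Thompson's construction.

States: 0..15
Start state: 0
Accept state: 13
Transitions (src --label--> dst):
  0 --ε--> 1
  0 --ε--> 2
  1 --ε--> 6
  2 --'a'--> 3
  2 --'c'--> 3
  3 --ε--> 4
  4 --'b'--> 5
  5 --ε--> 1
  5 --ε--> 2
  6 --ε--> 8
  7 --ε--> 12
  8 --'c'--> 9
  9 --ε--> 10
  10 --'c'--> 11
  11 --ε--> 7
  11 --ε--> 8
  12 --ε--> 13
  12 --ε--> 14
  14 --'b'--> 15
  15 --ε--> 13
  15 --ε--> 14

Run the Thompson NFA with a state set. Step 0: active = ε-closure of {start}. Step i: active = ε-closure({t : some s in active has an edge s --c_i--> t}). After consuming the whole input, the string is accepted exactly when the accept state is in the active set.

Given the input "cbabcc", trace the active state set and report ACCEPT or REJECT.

start: ε-closure({0}) = {0,1,2,6,8}
'c' @ 1: {3,4,9,10}
'b' @ 2: {1,2,5,6,8}
'a' @ 3: {3,4}
'b' @ 4: {1,2,5,6,8}
'c' @ 5: {3,4,9,10}
'c' @ 6: {7,8,11,12,13,14}  (accept∈set)
final: {7,8,11,12,13,14}; accept 13 in set

Answer: ACCEPT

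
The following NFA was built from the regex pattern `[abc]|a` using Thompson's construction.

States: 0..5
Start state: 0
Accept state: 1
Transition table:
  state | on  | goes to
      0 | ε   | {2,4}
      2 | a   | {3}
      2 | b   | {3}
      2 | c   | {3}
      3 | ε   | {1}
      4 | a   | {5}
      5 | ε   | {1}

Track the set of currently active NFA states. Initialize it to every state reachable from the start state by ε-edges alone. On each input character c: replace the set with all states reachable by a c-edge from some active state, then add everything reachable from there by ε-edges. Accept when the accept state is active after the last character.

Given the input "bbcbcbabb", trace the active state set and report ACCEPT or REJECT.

start: ε-closure({0}) = {0,2,4}
'b' @ 1: {1,3}  (accept∈set)
'b' @ 2: {}  — state set empty
rest 'cbcbabb' ignored (set empty)
final: {}; accept 1 not in set

Answer: REJECT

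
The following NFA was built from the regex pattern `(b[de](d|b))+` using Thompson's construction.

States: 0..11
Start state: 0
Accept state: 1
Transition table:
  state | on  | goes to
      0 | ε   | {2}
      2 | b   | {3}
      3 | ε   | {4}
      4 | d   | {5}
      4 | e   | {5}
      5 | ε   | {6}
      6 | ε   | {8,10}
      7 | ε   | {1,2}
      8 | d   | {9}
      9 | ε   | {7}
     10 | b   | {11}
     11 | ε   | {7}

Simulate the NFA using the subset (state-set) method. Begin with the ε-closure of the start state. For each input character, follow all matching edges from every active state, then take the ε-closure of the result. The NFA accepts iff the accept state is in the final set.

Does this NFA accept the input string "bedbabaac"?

S₀ = ε-closure({0}) = {0,2}
'b' @ 1: {3,4}
'e' @ 2: {5,6,8,10}
'd' @ 3: {1,2,7,9}  ✓accept
'b' @ 4: {3,4}
'a' @ 5: {}  — dead — no transitions
rest 'baac' ignored (set empty)
after full input: {}  (accept=1 not in)

Answer: REJECT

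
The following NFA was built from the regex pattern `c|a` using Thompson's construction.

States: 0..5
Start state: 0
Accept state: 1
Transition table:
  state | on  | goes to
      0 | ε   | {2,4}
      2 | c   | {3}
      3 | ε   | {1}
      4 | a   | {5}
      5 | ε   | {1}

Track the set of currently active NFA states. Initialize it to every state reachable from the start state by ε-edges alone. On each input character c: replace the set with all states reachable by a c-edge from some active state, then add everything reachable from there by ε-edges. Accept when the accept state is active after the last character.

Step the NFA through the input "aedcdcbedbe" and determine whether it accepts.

Answer: REJECT

Trace:
initial (ε-close {0}): {0,2,4}
'a' @ 1: {1,5}  [accepting]
'e' @ 2: {}  — dead — no transitions
rest 'dcdcbedbe' ignored (set empty)
final: {}; accept 1 not in set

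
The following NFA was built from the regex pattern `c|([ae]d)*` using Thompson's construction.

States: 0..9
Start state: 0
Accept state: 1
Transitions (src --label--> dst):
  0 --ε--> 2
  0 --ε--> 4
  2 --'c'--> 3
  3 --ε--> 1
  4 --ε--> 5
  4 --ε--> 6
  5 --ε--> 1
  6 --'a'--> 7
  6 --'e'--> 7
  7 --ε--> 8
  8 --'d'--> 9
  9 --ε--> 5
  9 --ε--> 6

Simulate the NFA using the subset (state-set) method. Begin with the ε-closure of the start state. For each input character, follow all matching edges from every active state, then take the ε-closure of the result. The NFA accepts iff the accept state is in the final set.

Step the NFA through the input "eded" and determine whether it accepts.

start: ε-closure({0}) = {0,1,2,4,5,6}
'e' @ 1: {7,8}
'd' @ 2: {1,5,6,9}  [accepting]
'e' @ 3: {7,8}
'd' @ 4: {1,5,6,9}  [accepting]
end set {1,5,6,9} — state 1 in

Answer: ACCEPT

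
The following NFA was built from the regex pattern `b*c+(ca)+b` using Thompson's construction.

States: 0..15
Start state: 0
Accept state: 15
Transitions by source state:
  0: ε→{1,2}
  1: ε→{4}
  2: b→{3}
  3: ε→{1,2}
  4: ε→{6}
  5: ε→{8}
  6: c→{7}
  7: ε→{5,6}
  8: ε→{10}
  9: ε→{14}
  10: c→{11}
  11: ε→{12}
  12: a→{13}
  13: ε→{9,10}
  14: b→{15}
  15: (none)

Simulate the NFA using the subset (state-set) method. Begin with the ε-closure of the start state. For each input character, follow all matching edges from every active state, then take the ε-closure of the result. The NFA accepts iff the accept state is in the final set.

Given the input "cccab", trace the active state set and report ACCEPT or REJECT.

initial (ε-close {0}): {0,1,2,4,6}
'c' @ 1: {5,6,7,8,10}
'c' @ 2: {5,6,7,8,10,11,12}
'c' @ 3: {5,6,7,8,10,11,12}
'a' @ 4: {9,10,13,14}
'b' @ 5: {15}  ✓accept
end set {15} — state 15 in

Answer: ACCEPT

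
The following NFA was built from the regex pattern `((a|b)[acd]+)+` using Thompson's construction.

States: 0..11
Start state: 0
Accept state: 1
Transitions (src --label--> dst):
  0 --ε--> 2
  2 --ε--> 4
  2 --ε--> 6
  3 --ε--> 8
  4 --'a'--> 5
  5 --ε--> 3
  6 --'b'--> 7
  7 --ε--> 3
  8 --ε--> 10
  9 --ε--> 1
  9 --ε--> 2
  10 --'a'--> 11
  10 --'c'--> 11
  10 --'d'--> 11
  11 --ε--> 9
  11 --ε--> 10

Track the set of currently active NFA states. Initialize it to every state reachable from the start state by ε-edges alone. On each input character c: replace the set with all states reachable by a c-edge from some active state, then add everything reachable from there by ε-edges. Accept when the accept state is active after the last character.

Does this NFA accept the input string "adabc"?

Answer: ACCEPT

Trace:
start: ε-closure({0}) = {0,2,4,6}
'a' @ 1: {3,5,8,10}
'd' @ 2: {1,2,4,6,9,10,11}  ✓accept
'a' @ 3: {1,2,3,4,5,6,8,9,10,11}  ✓accept
'b' @ 4: {3,7,8,10}
'c' @ 5: {1,2,4,6,9,10,11}  ✓accept
final: {1,2,4,6,9,10,11}; accept 1 in set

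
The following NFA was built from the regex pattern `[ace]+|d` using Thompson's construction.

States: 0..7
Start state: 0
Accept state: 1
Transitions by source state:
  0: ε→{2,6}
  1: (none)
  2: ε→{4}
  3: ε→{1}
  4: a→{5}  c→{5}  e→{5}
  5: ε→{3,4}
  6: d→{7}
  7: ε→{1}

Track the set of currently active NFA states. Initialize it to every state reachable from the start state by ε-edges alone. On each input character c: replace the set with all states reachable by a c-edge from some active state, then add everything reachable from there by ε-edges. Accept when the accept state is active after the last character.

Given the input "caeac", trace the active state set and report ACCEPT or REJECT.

Answer: ACCEPT

Steps:
start: ε-closure({0}) = {0,2,4,6}
'c' @ 1: {1,3,4,5}  [accepting]
'a' @ 2: {1,3,4,5}  [accepting]
'e' @ 3: {1,3,4,5}  [accepting]
'a' @ 4: {1,3,4,5}  [accepting]
'c' @ 5: {1,3,4,5}  [accepting]
final: {1,3,4,5}; accept 1 in set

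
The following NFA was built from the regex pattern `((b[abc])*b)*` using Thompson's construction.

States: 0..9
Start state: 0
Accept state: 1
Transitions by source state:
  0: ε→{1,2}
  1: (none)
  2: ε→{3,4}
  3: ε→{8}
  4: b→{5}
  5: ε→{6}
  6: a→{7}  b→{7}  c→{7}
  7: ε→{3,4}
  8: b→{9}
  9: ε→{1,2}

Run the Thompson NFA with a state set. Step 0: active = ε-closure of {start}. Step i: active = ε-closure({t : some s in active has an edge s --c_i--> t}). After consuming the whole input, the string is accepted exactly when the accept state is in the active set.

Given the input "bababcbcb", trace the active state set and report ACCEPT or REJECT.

S₀ = ε-closure({0}) = {0,1,2,3,4,8}
'b' @ 1: {1,2,3,4,5,6,8,9}  (accept∈set)
'a' @ 2: {3,4,7,8}
'b' @ 3: {1,2,3,4,5,6,8,9}  (accept∈set)
'a' @ 4: {3,4,7,8}
'b' @ 5: {1,2,3,4,5,6,8,9}  (accept∈set)
'c' @ 6: {3,4,7,8}
'b' @ 7: {1,2,3,4,5,6,8,9}  (accept∈set)
'c' @ 8: {3,4,7,8}
'b' @ 9: {1,2,3,4,5,6,8,9}  (accept∈set)
final: {1,2,3,4,5,6,8,9}; accept 1 in set

Answer: ACCEPT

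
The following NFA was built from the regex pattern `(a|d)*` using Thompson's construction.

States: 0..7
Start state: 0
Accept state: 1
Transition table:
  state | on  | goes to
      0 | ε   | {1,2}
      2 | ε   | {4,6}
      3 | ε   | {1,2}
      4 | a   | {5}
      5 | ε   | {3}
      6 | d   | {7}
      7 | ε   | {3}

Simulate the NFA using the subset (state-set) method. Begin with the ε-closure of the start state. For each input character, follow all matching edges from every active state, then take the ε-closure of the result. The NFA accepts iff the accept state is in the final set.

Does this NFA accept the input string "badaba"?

Answer: REJECT

Trace:
initial (ε-close {0}): {0,1,2,4,6}
'b' @ 1: {}  — no active states
rest 'adaba' ignored (set empty)
final: {}; accept 1 not in set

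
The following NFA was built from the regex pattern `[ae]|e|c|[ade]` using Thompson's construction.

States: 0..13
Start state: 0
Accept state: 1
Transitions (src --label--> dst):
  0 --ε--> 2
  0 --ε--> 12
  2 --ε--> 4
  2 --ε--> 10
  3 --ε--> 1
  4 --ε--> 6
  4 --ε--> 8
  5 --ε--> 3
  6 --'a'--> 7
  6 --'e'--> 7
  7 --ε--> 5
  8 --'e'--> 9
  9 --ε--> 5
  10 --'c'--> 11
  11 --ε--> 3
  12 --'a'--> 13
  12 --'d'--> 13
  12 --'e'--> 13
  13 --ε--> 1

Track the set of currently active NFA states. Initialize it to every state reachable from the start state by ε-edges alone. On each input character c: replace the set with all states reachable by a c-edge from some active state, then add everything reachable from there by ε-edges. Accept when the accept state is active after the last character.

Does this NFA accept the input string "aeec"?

Answer: REJECT

Steps:
initial (ε-close {0}): {0,2,4,6,8,10,12}
'a' @ 1: {1,3,5,7,13}  ✓accept
'e' @ 2: {}  — dead — no transitions
rest 'ec' ignored (set empty)
end set {} — state 1 not in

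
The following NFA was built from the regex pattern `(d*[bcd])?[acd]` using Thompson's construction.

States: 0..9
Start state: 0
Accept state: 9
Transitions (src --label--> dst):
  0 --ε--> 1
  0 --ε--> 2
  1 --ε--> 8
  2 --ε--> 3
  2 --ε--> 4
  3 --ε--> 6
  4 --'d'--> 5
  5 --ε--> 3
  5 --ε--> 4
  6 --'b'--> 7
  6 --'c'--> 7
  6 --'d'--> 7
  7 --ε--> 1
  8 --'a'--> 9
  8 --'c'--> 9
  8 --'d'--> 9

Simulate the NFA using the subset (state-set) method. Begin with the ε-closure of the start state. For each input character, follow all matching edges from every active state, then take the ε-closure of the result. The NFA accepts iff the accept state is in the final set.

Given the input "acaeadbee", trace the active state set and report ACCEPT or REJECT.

initial (ε-close {0}): {0,1,2,3,4,6,8}
'a' @ 1: {9}  ✓accept
'c' @ 2: {}  — no active states
rest 'aeadbee' ignored (set empty)
final: {}; accept 9 not in set

Answer: REJECT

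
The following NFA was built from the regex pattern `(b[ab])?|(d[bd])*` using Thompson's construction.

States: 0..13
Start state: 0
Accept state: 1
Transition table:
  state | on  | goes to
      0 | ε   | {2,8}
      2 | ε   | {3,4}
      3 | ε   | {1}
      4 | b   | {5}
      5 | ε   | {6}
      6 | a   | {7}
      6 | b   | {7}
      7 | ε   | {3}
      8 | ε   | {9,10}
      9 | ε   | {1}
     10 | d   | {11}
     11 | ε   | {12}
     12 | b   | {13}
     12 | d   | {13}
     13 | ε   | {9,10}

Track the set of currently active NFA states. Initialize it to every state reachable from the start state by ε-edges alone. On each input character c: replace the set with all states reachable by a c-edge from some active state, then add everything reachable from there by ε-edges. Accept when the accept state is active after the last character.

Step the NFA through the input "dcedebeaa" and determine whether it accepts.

initial (ε-close {0}): {0,1,2,3,4,8,9,10}
'd' @ 1: {11,12}
'c' @ 2: {}  — state set empty
rest 'edebeaa' ignored (set empty)
end set {} — state 1 not in

Answer: REJECT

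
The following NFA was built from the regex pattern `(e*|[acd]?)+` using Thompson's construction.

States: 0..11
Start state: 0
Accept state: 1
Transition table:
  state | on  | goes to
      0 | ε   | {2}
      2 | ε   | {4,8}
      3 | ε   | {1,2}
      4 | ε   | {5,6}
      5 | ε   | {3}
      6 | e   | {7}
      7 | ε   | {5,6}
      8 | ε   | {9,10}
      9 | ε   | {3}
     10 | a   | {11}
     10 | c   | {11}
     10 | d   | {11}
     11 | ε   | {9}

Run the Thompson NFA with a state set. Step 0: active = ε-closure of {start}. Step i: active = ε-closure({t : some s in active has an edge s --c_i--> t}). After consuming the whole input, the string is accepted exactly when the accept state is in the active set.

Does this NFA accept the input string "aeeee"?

start: ε-closure({0}) = {0,1,2,3,4,5,6,8,9,10}
'a' @ 1: {1,2,3,4,5,6,8,9,10,11}  [accepting]
'e' @ 2: {1,2,3,4,5,6,7,8,9,10}  [accepting]
'e' @ 3: {1,2,3,4,5,6,7,8,9,10}  [accepting]
'e' @ 4: {1,2,3,4,5,6,7,8,9,10}  [accepting]
'e' @ 5: {1,2,3,4,5,6,7,8,9,10}  [accepting]
end set {1,2,3,4,5,6,7,8,9,10} — state 1 in

Answer: ACCEPT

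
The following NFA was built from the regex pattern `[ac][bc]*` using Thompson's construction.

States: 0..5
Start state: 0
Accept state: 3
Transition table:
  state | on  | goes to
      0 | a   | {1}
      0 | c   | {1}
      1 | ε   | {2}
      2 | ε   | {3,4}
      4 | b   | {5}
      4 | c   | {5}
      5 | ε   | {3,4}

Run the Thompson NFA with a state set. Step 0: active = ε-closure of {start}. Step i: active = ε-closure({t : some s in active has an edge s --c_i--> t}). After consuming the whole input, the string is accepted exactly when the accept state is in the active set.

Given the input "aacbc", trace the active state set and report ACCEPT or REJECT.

Answer: REJECT

Derivation:
S₀ = ε-closure({0}) = {0}
'a' @ 1: {1,2,3,4}  ✓accept
'a' @ 2: {}  — state set empty
rest 'cbc' ignored (set empty)
end set {} — state 3 not in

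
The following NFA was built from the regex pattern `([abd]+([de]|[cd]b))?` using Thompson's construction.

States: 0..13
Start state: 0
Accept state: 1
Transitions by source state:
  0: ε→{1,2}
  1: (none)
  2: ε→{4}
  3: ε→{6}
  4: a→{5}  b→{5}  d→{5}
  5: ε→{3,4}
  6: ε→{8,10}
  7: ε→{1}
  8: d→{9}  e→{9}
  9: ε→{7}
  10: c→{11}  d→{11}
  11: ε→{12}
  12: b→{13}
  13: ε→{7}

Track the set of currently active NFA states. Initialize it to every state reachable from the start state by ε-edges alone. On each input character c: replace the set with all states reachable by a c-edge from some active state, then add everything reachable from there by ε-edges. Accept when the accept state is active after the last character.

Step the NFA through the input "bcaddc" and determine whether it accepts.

start: ε-closure({0}) = {0,1,2,4}
'b' @ 1: {3,4,5,6,8,10}
'c' @ 2: {11,12}
'a' @ 3: {}  — dead — no transitions
rest 'ddc' ignored (set empty)
after full input: {}  (accept=1 not in)

Answer: REJECT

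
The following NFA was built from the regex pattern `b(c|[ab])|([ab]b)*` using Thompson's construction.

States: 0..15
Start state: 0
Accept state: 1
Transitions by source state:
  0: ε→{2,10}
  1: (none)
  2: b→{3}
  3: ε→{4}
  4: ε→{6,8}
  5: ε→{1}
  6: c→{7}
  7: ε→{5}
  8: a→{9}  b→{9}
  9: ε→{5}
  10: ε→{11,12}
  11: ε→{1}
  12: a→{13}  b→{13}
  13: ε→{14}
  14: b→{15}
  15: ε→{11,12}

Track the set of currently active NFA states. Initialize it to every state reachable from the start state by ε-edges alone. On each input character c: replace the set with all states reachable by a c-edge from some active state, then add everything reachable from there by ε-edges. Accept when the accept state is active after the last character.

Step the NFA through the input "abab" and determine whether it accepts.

initial (ε-close {0}): {0,1,2,10,11,12}
'a' @ 1: {13,14}
'b' @ 2: {1,11,12,15}  (accept∈set)
'a' @ 3: {13,14}
'b' @ 4: {1,11,12,15}  (accept∈set)
after full input: {1,11,12,15}  (accept=1 in)

Answer: ACCEPT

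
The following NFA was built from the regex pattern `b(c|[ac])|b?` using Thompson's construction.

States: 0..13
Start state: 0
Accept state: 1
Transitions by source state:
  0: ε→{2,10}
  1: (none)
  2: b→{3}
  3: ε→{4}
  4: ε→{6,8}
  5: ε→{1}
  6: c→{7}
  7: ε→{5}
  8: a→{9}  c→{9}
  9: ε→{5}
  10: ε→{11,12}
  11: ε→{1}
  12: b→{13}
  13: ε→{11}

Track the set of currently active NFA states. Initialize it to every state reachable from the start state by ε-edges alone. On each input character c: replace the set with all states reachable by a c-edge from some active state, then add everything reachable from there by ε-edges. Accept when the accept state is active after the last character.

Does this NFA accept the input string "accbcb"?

start: ε-closure({0}) = {0,1,2,10,11,12}
'a' @ 1: {}  — no active states
rest 'ccbcb' ignored (set empty)
after full input: {}  (accept=1 not in)

Answer: REJECT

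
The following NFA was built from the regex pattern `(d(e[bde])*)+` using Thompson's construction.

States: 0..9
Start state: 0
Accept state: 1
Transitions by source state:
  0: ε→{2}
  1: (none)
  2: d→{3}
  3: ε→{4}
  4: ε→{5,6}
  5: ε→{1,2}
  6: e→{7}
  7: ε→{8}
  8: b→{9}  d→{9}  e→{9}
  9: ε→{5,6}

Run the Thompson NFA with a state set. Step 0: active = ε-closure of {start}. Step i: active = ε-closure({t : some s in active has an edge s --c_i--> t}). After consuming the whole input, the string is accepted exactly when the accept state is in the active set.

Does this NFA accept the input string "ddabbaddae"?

S₀ = ε-closure({0}) = {0,2}
'd' @ 1: {1,2,3,4,5,6}  (accept∈set)
'd' @ 2: {1,2,3,4,5,6}  (accept∈set)
'a' @ 3: {}  — state set empty
rest 'bbaddae' ignored (set empty)
end set {} — state 1 not in

Answer: REJECT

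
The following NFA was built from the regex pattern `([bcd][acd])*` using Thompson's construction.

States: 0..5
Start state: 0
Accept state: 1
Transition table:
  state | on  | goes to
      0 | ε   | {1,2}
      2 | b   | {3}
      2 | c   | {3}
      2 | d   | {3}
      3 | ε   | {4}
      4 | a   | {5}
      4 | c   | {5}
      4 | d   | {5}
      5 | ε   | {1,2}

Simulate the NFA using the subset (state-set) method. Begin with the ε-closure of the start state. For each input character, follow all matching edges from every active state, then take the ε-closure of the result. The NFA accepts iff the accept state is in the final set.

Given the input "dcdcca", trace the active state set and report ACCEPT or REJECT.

Answer: ACCEPT

Trace:
initial (ε-close {0}): {0,1,2}
'd' @ 1: {3,4}
'c' @ 2: {1,2,5}  (accept∈set)
'd' @ 3: {3,4}
'c' @ 4: {1,2,5}  (accept∈set)
'c' @ 5: {3,4}
'a' @ 6: {1,2,5}  (accept∈set)
after full input: {1,2,5}  (accept=1 in)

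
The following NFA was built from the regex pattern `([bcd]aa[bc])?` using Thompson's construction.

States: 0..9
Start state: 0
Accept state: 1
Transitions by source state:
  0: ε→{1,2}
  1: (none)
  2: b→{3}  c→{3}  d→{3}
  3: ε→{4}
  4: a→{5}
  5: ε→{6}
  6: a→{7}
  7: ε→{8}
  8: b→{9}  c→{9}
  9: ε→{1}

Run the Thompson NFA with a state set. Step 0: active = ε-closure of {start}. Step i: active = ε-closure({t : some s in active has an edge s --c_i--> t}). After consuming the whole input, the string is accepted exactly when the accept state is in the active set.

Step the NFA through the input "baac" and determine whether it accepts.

Answer: ACCEPT

Trace:
S₀ = ε-closure({0}) = {0,1,2}
'b' @ 1: {3,4}
'a' @ 2: {5,6}
'a' @ 3: {7,8}
'c' @ 4: {1,9}  ✓accept
after full input: {1,9}  (accept=1 in)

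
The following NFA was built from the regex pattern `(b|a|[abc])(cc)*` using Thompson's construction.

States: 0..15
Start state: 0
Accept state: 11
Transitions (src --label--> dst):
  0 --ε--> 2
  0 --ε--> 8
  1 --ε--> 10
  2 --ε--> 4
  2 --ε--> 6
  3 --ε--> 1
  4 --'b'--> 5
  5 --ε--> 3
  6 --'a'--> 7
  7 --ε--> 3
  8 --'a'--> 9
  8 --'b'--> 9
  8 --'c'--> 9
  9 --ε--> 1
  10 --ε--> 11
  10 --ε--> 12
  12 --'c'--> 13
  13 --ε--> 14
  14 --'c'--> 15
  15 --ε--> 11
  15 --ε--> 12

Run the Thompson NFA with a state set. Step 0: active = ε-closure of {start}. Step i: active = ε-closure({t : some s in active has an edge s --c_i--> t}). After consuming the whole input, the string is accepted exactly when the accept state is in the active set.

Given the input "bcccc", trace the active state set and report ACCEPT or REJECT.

Answer: ACCEPT

Steps:
start: ε-closure({0}) = {0,2,4,6,8}
'b' @ 1: {1,3,5,9,10,11,12}  (accept∈set)
'c' @ 2: {13,14}
'c' @ 3: {11,12,15}  (accept∈set)
'c' @ 4: {13,14}
'c' @ 5: {11,12,15}  (accept∈set)
end set {11,12,15} — state 11 in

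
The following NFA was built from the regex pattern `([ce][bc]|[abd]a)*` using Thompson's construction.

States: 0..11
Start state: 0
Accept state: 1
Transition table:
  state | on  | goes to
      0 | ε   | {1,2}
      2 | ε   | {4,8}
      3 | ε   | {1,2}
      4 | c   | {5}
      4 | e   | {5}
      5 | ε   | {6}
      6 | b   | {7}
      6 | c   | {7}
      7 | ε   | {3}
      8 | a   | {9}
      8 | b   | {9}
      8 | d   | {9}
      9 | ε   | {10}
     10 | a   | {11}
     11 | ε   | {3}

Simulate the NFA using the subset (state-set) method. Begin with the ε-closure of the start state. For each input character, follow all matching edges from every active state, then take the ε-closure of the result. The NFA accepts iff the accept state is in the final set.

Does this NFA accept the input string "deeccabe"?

Answer: REJECT

Steps:
start: ε-closure({0}) = {0,1,2,4,8}
'd' @ 1: {9,10}
'e' @ 2: {}  — dead — no transitions
rest 'eccabe' ignored (set empty)
final: {}; accept 1 not in set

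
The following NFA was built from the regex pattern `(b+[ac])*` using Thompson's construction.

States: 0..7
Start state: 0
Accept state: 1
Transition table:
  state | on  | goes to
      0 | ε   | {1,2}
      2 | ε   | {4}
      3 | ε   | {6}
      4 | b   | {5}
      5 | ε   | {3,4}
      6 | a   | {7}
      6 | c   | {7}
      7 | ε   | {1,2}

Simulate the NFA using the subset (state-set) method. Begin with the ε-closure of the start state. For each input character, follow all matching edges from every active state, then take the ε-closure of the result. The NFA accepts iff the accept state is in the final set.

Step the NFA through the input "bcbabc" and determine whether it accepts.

S₀ = ε-closure({0}) = {0,1,2,4}
'b' @ 1: {3,4,5,6}
'c' @ 2: {1,2,4,7}  (accept∈set)
'b' @ 3: {3,4,5,6}
'a' @ 4: {1,2,4,7}  (accept∈set)
'b' @ 5: {3,4,5,6}
'c' @ 6: {1,2,4,7}  (accept∈set)
after full input: {1,2,4,7}  (accept=1 in)

Answer: ACCEPT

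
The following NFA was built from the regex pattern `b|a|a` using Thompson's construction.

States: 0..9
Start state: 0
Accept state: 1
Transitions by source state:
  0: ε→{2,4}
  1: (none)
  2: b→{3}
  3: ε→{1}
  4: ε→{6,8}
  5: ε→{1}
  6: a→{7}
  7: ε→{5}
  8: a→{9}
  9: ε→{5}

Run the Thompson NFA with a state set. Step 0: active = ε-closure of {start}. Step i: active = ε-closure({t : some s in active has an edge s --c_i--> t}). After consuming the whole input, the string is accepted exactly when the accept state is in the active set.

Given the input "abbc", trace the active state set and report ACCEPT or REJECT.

initial (ε-close {0}): {0,2,4,6,8}
'a' @ 1: {1,5,7,9}  (accept∈set)
'b' @ 2: {}  — state set empty
rest 'bc' ignored (set empty)
end set {} — state 1 not in

Answer: REJECT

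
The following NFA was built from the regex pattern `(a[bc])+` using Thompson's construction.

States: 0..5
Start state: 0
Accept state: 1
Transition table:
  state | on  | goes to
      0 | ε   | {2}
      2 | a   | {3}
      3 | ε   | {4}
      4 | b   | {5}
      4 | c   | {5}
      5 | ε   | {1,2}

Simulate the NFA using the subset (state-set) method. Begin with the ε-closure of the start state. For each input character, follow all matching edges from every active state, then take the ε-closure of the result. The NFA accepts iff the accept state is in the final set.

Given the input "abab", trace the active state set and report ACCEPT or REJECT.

Answer: ACCEPT

Derivation:
initial (ε-close {0}): {0,2}
'a' @ 1: {3,4}
'b' @ 2: {1,2,5}  [accepting]
'a' @ 3: {3,4}
'b' @ 4: {1,2,5}  [accepting]
final: {1,2,5}; accept 1 in set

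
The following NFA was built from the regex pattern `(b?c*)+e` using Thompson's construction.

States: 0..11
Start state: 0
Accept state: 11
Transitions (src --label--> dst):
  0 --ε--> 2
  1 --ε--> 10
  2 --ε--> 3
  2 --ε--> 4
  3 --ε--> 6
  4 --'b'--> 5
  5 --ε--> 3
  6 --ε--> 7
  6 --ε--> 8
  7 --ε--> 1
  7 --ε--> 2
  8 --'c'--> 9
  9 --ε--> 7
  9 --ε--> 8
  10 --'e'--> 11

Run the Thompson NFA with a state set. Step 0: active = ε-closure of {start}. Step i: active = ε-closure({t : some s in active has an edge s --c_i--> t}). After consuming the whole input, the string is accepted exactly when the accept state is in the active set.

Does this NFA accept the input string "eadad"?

start: ε-closure({0}) = {0,1,2,3,4,6,7,8,10}
'e' @ 1: {11}  (accept∈set)
'a' @ 2: {}  — state set empty
rest 'dad' ignored (set empty)
after full input: {}  (accept=11 not in)

Answer: REJECT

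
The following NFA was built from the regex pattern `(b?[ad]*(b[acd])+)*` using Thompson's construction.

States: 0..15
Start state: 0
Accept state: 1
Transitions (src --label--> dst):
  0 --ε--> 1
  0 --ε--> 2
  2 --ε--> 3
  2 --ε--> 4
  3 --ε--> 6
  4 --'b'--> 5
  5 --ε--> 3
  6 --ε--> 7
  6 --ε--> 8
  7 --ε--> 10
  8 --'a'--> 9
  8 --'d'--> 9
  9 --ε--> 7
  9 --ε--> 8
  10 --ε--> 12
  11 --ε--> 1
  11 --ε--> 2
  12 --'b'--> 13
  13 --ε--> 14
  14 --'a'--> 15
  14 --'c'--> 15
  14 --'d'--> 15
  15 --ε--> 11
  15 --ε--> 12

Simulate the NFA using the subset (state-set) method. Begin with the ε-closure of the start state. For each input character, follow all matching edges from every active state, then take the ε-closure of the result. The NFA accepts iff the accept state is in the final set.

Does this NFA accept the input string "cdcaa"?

Answer: REJECT

Trace:
start: ε-closure({0}) = {0,1,2,3,4,6,7,8,10,12}
'c' @ 1: {}  — no active states
rest 'dcaa' ignored (set empty)
after full input: {}  (accept=1 not in)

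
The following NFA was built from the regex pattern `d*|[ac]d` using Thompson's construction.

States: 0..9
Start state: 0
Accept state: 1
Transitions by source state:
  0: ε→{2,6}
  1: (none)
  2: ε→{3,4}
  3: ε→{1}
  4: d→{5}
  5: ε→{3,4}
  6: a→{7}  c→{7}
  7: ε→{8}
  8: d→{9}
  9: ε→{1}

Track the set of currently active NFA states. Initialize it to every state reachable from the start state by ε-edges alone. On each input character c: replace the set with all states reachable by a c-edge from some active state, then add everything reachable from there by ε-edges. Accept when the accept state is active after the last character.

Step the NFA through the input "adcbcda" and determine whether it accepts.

start: ε-closure({0}) = {0,1,2,3,4,6}
'a' @ 1: {7,8}
'd' @ 2: {1,9}  (accept∈set)
'c' @ 3: {}  — dead — no transitions
rest 'bcda' ignored (set empty)
final: {}; accept 1 not in set

Answer: REJECT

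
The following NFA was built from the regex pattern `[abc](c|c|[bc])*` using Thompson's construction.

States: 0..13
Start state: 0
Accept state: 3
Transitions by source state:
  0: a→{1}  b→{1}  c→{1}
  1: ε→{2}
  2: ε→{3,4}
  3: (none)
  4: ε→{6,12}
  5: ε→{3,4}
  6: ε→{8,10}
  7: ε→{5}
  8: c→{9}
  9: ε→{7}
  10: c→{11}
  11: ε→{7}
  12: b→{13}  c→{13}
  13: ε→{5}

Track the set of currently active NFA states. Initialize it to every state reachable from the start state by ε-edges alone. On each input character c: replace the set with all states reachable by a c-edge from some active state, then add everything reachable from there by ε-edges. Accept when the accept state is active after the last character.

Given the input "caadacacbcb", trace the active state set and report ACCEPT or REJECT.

Answer: REJECT

Steps:
start: ε-closure({0}) = {0}
'c' @ 1: {1,2,3,4,6,8,10,12}  ✓accept
'a' @ 2: {}  — dead — no transitions
rest 'adacacbcb' ignored (set empty)
final: {}; accept 3 not in set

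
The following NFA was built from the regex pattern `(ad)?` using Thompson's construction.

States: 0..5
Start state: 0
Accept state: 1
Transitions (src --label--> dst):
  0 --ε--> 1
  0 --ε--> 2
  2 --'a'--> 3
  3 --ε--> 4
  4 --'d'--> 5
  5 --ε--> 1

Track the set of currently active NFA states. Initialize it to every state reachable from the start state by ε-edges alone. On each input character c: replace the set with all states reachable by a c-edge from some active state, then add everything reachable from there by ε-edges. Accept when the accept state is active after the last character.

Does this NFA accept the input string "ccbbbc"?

Answer: REJECT

Trace:
initial (ε-close {0}): {0,1,2}
'c' @ 1: {}  — dead — no transitions
rest 'cbbbc' ignored (set empty)
final: {}; accept 1 not in set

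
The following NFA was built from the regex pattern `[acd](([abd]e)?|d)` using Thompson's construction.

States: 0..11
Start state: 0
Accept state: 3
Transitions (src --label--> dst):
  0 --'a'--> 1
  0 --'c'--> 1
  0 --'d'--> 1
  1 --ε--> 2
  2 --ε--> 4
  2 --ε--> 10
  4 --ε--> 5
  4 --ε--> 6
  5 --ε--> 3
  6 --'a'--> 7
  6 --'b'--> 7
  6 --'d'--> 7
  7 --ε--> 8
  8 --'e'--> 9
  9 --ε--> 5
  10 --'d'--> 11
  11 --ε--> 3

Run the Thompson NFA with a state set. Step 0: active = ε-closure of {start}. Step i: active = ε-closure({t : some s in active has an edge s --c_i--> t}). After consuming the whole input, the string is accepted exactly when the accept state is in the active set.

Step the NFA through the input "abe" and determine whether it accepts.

start: ε-closure({0}) = {0}
'a' @ 1: {1,2,3,4,5,6,10}  [accepting]
'b' @ 2: {7,8}
'e' @ 3: {3,5,9}  [accepting]
final: {3,5,9}; accept 3 in set

Answer: ACCEPT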